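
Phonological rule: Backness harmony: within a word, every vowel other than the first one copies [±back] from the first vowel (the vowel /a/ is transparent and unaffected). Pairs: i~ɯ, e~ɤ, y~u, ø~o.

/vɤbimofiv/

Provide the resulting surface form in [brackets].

[vɤbɯmofɯv]

/i/ harmonizes with /ɤ/ ([+back]) → [ɯ]
/i/ harmonizes with /ɤ/ ([+back]) → [ɯ]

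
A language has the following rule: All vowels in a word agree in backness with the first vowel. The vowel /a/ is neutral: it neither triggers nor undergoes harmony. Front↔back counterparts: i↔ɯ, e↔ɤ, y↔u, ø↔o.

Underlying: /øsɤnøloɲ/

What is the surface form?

/ɤ/ harmonizes with /ø/ ([-back]) → [e]
/o/ harmonizes with /ø/ ([-back]) → [ø]

[øsenøløɲ]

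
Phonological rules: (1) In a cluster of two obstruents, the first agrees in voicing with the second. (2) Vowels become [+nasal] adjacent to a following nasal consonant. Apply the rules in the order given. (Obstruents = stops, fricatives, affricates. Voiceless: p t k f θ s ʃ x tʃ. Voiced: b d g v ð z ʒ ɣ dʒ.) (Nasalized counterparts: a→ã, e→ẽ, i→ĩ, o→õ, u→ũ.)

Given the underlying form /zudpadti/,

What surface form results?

Rule 1: /d/ before /p/ (voiceless) → [t]
Rule 1: /d/ before /t/ (voiceless) → [t]
After rule 1: zutpatti
Rule 2: no segment meets the rule's conditions; no change.

[zutpatti]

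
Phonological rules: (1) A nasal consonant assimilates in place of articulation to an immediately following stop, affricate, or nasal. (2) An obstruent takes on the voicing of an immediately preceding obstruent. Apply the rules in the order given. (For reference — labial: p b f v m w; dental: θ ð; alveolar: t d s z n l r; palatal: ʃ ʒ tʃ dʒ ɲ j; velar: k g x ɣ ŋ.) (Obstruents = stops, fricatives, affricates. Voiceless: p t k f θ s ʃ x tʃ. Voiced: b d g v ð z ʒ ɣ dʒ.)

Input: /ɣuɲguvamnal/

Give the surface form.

[ɣuŋguvannal]

Rule 1: /ɲ/ before /g/ (velar) → [ŋ]
Rule 1: /m/ before /n/ (alveolar) → [n]
After rule 1: ɣuŋguvannal
Rule 2: no segment meets the rule's conditions; no change.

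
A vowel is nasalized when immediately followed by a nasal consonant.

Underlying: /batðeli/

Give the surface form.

[batðeli]

no segment meets the rule's conditions; no change.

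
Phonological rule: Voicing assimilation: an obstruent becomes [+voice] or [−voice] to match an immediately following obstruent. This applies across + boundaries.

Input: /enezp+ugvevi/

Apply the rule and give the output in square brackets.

[enesp+ugvevi]

/z/ before /p/ (voiceless) → [s]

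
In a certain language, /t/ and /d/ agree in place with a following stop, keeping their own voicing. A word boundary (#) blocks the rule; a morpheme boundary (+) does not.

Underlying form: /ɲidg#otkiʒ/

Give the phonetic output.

/d/ before /g/ (velar) → [g]
/t/ before /k/ (velar) → [k]

[ɲigg#okkiʒ]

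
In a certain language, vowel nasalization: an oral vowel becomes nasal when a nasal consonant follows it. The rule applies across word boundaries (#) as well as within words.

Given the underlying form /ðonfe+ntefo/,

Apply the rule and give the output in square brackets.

/o/ before nasal /n/ → [õ]
/e/ before nasal /n/ → [ẽ]

[ðõnfẽ+ntefo]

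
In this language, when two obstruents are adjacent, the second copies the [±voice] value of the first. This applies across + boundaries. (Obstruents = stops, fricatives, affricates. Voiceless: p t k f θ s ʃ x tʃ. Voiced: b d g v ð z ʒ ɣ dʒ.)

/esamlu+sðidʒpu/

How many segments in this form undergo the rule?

/ð/ after /s/ (voiceless) → [θ]
/p/ after /dʒ/ (voiced) → [b]
2 segments change.

2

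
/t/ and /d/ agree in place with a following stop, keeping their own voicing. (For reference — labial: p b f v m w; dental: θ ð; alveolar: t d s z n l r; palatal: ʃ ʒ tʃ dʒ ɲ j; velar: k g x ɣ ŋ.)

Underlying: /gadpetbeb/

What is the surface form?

[gabpepbeb]

/d/ before /p/ (labial) → [b]
/t/ before /b/ (labial) → [p]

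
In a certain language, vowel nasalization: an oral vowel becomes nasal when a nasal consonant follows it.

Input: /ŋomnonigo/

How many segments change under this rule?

2

/o/ before nasal /m/ → [õ]
/o/ before nasal /n/ → [õ]
2 segments change.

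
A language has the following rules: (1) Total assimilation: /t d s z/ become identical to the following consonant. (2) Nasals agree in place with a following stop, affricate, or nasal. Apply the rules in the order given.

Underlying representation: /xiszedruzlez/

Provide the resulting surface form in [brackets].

[xizzerrullez]

Rule 1: /s/ before /z/ → [z] (total assimilation)
Rule 1: /d/ before /r/ → [r] (total assimilation)
Rule 1: /z/ before /l/ → [l] (total assimilation)
After rule 1: xizzerrullez
Rule 2: no segment meets the rule's conditions; no change.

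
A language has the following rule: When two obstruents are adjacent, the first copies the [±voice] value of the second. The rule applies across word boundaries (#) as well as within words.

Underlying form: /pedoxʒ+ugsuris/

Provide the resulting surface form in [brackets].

/x/ before /ʒ/ (voiced) → [ɣ]
/g/ before /s/ (voiceless) → [k]

[pedoɣʒ+uksuris]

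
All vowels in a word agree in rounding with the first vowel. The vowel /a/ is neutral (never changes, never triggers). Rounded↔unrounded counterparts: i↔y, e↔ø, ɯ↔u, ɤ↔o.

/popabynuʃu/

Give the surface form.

[popabynuʃu]

no segment meets the rule's conditions; no change.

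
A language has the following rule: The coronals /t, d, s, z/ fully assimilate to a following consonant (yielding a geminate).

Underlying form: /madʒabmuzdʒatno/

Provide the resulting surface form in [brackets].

[madʒabmudʒdʒanno]

/z/ before /dʒ/ → [dʒ] (total assimilation)
/t/ before /n/ → [n] (total assimilation)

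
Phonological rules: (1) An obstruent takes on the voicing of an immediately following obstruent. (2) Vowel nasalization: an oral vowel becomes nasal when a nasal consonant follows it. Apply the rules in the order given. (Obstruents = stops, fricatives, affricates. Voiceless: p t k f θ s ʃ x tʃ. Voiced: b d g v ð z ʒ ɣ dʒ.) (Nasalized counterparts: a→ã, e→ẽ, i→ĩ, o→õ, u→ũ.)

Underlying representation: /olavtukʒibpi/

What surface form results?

[olaftugʒippi]

Rule 1: /v/ before /t/ (voiceless) → [f]
Rule 1: /k/ before /ʒ/ (voiced) → [g]
Rule 1: /b/ before /p/ (voiceless) → [p]
After rule 1: olaftugʒippi
Rule 2: no segment meets the rule's conditions; no change.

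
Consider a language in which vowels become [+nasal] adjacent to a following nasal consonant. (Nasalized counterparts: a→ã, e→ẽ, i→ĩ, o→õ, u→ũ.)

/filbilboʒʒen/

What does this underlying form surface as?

/e/ before nasal /n/ → [ẽ]

[filbilboʒʒẽn]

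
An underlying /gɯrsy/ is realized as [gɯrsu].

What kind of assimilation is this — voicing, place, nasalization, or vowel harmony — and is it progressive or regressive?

vowel harmony, progressive

/y/→[u].
Vowels agree with the first vowel, so the harmony is progressive.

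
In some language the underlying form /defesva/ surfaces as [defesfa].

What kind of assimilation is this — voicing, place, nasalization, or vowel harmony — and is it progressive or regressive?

/v/→[f].
Each target copies a feature from the preceding segment, so the direction is progressive.

voicing assimilation, progressive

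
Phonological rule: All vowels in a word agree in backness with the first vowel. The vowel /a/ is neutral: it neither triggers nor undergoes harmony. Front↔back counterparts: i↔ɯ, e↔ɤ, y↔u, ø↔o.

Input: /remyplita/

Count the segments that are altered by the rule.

0

No segment meets the rule's conditions.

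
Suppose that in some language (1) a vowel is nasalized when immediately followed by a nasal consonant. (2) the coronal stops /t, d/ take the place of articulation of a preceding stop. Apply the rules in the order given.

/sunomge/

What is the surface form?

[sũnõmge]

Rule 1: /u/ before nasal /n/ → [ũ]
Rule 1: /o/ before nasal /m/ → [õ]
After rule 1: sũnõmge
Rule 2: no segment meets the rule's conditions; no change.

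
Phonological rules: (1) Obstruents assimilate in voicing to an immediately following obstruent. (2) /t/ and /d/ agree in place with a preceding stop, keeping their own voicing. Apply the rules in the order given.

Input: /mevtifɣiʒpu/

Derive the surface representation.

[meftivɣiʃpu]

Rule 1: /v/ before /t/ (voiceless) → [f]
Rule 1: /f/ before /ɣ/ (voiced) → [v]
Rule 1: /ʒ/ before /p/ (voiceless) → [ʃ]
After rule 1: meftivɣiʃpu
Rule 2: no segment meets the rule's conditions; no change.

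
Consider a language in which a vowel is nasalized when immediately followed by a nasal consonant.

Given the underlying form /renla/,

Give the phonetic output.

/e/ before nasal /n/ → [ẽ]

[rẽnla]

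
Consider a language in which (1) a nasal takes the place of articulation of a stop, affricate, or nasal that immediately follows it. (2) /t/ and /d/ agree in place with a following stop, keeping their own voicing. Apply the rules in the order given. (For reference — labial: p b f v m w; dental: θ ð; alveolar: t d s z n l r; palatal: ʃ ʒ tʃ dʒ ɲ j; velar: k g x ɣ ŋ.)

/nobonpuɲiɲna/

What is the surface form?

Rule 1: /n/ before /p/ (labial) → [m]
Rule 1: /ɲ/ before /n/ (alveolar) → [n]
After rule 1: nobompuɲinna
Rule 2: no segment meets the rule's conditions; no change.

[nobompuɲinna]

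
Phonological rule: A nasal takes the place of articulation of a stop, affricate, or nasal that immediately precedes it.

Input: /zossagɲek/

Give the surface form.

[zossagŋek]

/ɲ/ after /g/ (velar) → [ŋ]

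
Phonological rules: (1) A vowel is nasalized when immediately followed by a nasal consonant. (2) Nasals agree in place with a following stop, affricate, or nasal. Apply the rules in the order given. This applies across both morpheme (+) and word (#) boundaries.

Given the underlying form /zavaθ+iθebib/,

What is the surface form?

[zavaθ+iθebib]

Rule 1: no segment meets the rule's conditions; no change.
After rule 1: zavaθ+iθebib
Rule 2: no segment meets the rule's conditions; no change.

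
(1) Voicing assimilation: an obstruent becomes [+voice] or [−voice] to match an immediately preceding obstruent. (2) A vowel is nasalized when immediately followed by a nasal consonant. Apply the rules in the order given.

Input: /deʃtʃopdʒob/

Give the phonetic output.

Rule 1: /dʒ/ after /p/ (voiceless) → [tʃ]
After rule 1: deʃtʃoptʃob
Rule 2: no segment meets the rule's conditions; no change.

[deʃtʃoptʃob]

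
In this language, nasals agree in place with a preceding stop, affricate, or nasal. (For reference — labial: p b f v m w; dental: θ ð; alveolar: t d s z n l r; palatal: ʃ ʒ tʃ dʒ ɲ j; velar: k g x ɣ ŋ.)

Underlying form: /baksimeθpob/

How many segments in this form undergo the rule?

0

No segment meets the rule's conditions.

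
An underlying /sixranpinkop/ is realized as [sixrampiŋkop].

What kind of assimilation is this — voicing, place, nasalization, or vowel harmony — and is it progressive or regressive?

place assimilation, regressive

/n/→[m] /n/→[ŋ].
Each target copies a feature from the following segment, so the direction is regressive.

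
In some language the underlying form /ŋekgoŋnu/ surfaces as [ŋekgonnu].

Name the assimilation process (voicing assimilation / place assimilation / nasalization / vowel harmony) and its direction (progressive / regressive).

place assimilation, regressive

/ŋ/→[n].
Each target copies a feature from the following segment, so the direction is regressive.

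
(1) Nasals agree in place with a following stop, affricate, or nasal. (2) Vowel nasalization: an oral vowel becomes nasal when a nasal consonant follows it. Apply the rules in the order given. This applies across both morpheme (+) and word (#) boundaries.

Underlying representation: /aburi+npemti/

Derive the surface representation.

Rule 1: /n/ before /p/ (labial) → [m]
Rule 1: /m/ before /t/ (alveolar) → [n]
After rule 1: aburi+mpenti
Rule 2: /i/ before nasal /m/ → [ĩ]
Rule 2: /e/ before nasal /n/ → [ẽ]

[aburĩ+mpẽnti]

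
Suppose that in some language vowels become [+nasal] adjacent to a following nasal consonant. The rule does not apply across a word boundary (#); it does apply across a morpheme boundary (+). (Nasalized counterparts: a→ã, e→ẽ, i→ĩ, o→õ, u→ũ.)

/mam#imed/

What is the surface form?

/a/ before nasal /m/ → [ã]
/i/ before nasal /m/ → [ĩ]

[mãm#ĩmed]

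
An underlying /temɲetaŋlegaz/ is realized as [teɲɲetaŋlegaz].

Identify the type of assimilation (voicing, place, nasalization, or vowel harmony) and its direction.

/m/→[ɲ].
Each target copies a feature from the following segment, so the direction is regressive.

place assimilation, regressive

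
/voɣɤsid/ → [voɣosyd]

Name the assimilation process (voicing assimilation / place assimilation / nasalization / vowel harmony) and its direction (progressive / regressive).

vowel harmony, progressive

/ɤ/→[o] /i/→[y].
Vowels agree with the first vowel, so the harmony is progressive.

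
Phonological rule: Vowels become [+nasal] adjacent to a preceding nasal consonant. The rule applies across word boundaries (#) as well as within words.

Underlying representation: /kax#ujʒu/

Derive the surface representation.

[kax#ujʒu]

no segment meets the rule's conditions; no change.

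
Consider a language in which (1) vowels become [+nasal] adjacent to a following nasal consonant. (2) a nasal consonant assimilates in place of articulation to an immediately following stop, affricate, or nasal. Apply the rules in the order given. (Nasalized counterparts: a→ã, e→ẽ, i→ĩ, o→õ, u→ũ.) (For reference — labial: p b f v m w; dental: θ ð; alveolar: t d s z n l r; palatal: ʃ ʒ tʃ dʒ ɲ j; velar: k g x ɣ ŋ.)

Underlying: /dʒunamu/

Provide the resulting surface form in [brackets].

Rule 1: /u/ before nasal /n/ → [ũ]
Rule 1: /a/ before nasal /m/ → [ã]
After rule 1: dʒũnãmu
Rule 2: no segment meets the rule's conditions; no change.

[dʒũnãmu]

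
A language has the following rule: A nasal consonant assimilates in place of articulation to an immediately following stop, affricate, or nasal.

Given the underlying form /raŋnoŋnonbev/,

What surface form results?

/ŋ/ before /n/ (alveolar) → [n]
/ŋ/ before /n/ (alveolar) → [n]
/n/ before /b/ (labial) → [m]

[rannonnombev]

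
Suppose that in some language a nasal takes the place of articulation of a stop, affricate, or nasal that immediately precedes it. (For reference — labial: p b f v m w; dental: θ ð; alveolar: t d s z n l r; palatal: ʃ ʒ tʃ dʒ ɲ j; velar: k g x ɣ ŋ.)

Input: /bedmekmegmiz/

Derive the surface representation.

/m/ after /d/ (alveolar) → [n]
/m/ after /k/ (velar) → [ŋ]
/m/ after /g/ (velar) → [ŋ]

[bednekŋegŋiz]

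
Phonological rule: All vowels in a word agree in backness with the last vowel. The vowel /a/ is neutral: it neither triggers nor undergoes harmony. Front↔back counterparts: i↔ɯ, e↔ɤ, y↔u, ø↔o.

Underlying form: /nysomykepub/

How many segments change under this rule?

/y/ harmonizes with /u/ ([+back]) → [u]
/y/ harmonizes with /u/ ([+back]) → [u]
/e/ harmonizes with /u/ ([+back]) → [ɤ]
3 segments change.

3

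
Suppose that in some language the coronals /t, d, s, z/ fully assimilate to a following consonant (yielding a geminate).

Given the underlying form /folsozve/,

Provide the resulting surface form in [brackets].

/z/ before /v/ → [v] (total assimilation)

[folsovve]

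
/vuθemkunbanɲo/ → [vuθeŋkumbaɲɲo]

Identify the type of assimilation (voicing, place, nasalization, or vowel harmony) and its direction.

/m/→[ŋ] /n/→[m] /n/→[ɲ].
Each target copies a feature from the following segment, so the direction is regressive.

place assimilation, regressive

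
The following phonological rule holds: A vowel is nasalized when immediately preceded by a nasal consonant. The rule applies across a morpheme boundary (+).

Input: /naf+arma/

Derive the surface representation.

[nãf+armã]

/a/ after nasal /n/ → [ã]
/a/ after nasal /m/ → [ã]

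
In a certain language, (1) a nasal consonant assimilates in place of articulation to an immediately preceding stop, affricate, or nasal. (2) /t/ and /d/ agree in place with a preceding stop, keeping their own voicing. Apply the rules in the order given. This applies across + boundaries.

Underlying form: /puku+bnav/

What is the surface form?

[puku+bmav]

Rule 1: /n/ after /b/ (labial) → [m]
After rule 1: puku+bmav
Rule 2: no segment meets the rule's conditions; no change.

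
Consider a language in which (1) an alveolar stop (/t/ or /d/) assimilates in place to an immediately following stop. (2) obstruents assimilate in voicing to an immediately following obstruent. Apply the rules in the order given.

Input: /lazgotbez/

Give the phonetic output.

Rule 1: /t/ before /b/ (labial) → [p]
After rule 1: lazgopbez
Rule 2: /p/ before /b/ (voiced) → [b]

[lazgobbez]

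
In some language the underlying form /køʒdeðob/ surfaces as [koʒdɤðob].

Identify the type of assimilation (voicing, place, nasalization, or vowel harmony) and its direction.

/ø/→[o] /e/→[ɤ].
Vowels agree with the last vowel, so the harmony is regressive.

vowel harmony, regressive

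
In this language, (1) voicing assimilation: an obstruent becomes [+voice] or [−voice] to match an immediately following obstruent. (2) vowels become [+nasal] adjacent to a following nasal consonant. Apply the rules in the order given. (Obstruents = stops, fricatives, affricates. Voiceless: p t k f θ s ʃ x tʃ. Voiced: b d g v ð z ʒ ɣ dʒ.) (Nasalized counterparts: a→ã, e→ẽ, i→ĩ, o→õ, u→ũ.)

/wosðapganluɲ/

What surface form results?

[wozðabgãnlũɲ]

Rule 1: /s/ before /ð/ (voiced) → [z]
Rule 1: /p/ before /g/ (voiced) → [b]
After rule 1: wozðabganluɲ
Rule 2: /a/ before nasal /n/ → [ã]
Rule 2: /u/ before nasal /ɲ/ → [ũ]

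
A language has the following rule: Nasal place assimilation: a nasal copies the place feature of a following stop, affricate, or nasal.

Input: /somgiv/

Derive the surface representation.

[soŋgiv]

/m/ before /g/ (velar) → [ŋ]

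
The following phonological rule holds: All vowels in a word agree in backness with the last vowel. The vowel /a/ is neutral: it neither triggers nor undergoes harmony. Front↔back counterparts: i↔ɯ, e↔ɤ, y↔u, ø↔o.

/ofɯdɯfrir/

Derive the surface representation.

[øfidifrir]

/o/ harmonizes with /i/ ([-back]) → [ø]
/ɯ/ harmonizes with /i/ ([-back]) → [i]
/ɯ/ harmonizes with /i/ ([-back]) → [i]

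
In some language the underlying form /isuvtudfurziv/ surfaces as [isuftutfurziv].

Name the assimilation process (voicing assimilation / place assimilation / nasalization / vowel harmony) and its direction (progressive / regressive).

voicing assimilation, regressive

/v/→[f] /d/→[t].
Each target copies a feature from the following segment, so the direction is regressive.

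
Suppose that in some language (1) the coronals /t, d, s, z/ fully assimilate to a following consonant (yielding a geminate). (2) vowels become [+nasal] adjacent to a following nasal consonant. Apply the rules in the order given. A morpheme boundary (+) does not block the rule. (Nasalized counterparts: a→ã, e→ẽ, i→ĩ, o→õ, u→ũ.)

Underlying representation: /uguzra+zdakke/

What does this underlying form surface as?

[ugurra+ddakke]

Rule 1: /z/ before /r/ → [r] (total assimilation)
Rule 1: /z/ before /d/ → [d] (total assimilation)
After rule 1: ugurra+ddakke
Rule 2: no segment meets the rule's conditions; no change.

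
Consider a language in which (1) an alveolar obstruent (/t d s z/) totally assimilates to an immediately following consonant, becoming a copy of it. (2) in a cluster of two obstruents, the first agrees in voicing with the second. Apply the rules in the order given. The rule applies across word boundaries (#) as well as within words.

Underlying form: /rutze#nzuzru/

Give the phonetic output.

[ruzze#nzurru]

Rule 1: /t/ before /z/ → [z] (total assimilation)
Rule 1: /z/ before /r/ → [r] (total assimilation)
After rule 1: ruzze#nzurru
Rule 2: no segment meets the rule's conditions; no change.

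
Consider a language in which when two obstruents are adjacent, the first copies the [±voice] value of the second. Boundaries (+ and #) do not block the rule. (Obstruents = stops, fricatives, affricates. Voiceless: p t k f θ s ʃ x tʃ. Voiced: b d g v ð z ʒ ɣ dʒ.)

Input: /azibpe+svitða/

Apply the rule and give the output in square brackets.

/b/ before /p/ (voiceless) → [p]
/s/ before /v/ (voiced) → [z]
/t/ before /ð/ (voiced) → [d]

[azippe+zvidða]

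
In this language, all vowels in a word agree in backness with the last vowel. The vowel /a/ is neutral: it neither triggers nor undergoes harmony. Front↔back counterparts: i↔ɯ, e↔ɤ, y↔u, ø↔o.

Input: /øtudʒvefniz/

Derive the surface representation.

[øtydʒvefniz]

/u/ harmonizes with /i/ ([-back]) → [y]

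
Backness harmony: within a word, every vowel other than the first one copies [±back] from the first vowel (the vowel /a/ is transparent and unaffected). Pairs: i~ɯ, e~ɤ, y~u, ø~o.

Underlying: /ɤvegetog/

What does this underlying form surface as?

[ɤvɤgɤtog]

/e/ harmonizes with /ɤ/ ([+back]) → [ɤ]
/e/ harmonizes with /ɤ/ ([+back]) → [ɤ]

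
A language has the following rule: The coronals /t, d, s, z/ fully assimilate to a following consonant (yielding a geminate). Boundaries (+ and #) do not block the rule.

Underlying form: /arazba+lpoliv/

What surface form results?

[arabba+lpoliv]

/z/ before /b/ → [b] (total assimilation)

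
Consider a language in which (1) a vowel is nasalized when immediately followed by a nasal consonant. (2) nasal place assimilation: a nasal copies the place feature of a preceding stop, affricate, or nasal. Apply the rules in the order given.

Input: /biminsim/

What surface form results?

[bĩmĩnsĩm]

Rule 1: /i/ before nasal /m/ → [ĩ]
Rule 1: /i/ before nasal /n/ → [ĩ]
Rule 1: /i/ before nasal /m/ → [ĩ]
After rule 1: bĩmĩnsĩm
Rule 2: no segment meets the rule's conditions; no change.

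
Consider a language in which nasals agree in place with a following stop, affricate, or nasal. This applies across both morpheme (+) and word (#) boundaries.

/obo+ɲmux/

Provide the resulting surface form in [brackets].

/ɲ/ before /m/ (labial) → [m]

[obo+mmux]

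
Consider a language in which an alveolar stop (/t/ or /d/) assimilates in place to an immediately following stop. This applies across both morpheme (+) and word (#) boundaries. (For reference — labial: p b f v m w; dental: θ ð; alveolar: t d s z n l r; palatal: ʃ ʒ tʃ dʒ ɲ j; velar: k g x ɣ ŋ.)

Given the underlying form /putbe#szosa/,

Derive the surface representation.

/t/ before /b/ (labial) → [p]

[pupbe#szosa]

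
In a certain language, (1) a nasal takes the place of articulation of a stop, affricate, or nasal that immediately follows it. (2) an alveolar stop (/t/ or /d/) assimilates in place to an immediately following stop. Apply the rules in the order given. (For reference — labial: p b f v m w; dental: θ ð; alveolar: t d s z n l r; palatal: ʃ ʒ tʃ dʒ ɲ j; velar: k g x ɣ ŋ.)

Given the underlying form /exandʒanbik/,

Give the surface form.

Rule 1: /n/ before /dʒ/ (palatal) → [ɲ]
Rule 1: /n/ before /b/ (labial) → [m]
After rule 1: exaɲdʒambik
Rule 2: no segment meets the rule's conditions; no change.

[exaɲdʒambik]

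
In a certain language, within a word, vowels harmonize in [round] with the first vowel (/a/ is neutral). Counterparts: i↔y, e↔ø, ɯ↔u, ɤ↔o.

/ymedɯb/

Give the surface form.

/e/ harmonizes with /y/ ([+round]) → [ø]
/ɯ/ harmonizes with /y/ ([+round]) → [u]

[ymødub]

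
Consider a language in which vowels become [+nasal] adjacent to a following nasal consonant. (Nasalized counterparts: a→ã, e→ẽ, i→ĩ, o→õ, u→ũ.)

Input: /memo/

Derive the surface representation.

[mẽmo]

/e/ before nasal /m/ → [ẽ]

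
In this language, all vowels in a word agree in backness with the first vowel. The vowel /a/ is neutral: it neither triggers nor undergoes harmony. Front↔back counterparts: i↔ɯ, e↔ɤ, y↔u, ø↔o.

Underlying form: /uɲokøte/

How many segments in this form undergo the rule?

2

/ø/ harmonizes with /u/ ([+back]) → [o]
/e/ harmonizes with /u/ ([+back]) → [ɤ]
2 segments change.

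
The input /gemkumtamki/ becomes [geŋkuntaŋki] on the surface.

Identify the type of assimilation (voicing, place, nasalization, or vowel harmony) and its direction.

place assimilation, regressive

/m/→[ŋ] /m/→[n] /m/→[ŋ].
Each target copies a feature from the following segment, so the direction is regressive.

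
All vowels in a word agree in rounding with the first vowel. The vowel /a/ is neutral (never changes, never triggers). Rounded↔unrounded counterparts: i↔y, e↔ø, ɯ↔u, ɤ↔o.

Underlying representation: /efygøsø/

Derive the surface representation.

[efigese]

/y/ harmonizes with /e/ ([-round]) → [i]
/ø/ harmonizes with /e/ ([-round]) → [e]
/ø/ harmonizes with /e/ ([-round]) → [e]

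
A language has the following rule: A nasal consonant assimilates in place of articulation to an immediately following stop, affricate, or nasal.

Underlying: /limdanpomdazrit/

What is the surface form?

[lindampondazrit]

/m/ before /d/ (alveolar) → [n]
/n/ before /p/ (labial) → [m]
/m/ before /d/ (alveolar) → [n]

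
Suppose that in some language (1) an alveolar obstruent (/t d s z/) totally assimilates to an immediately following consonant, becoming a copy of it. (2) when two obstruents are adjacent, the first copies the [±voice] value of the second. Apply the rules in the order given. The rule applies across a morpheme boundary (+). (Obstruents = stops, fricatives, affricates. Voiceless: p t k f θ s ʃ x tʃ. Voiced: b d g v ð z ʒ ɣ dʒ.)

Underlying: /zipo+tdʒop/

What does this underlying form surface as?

[zipo+dʒdʒop]

Rule 1: /t/ before /dʒ/ → [dʒ] (total assimilation)
After rule 1: zipo+dʒdʒop
Rule 2: no segment meets the rule's conditions; no change.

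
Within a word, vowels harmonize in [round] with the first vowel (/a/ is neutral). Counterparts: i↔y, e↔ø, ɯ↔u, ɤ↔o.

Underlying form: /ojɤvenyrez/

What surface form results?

/ɤ/ harmonizes with /o/ ([+round]) → [o]
/e/ harmonizes with /o/ ([+round]) → [ø]
/e/ harmonizes with /o/ ([+round]) → [ø]

[ojovønyrøz]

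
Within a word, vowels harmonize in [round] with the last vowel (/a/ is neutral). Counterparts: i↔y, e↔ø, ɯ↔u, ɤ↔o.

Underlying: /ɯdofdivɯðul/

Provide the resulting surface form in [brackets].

[udofdyvuðul]

/ɯ/ harmonizes with /u/ ([+round]) → [u]
/i/ harmonizes with /u/ ([+round]) → [y]
/ɯ/ harmonizes with /u/ ([+round]) → [u]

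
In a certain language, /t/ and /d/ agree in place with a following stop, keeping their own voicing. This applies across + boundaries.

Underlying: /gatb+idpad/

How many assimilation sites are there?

2

/t/ before /b/ (labial) → [p]
/d/ before /p/ (labial) → [b]
2 segments change.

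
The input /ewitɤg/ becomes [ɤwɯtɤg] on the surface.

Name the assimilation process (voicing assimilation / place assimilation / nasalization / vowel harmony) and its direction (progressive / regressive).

/e/→[ɤ] /i/→[ɯ].
Vowels agree with the last vowel, so the harmony is regressive.

vowel harmony, regressive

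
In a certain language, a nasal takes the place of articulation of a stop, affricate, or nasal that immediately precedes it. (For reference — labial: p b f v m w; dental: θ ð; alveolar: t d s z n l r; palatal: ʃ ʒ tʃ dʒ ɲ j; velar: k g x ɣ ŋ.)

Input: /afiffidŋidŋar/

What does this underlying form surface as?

/ŋ/ after /d/ (alveolar) → [n]
/ŋ/ after /d/ (alveolar) → [n]

[afiffidnidnar]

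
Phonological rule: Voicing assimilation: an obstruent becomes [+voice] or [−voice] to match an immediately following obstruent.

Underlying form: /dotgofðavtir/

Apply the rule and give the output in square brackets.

[dodgovðaftir]

/t/ before /g/ (voiced) → [d]
/f/ before /ð/ (voiced) → [v]
/v/ before /t/ (voiceless) → [f]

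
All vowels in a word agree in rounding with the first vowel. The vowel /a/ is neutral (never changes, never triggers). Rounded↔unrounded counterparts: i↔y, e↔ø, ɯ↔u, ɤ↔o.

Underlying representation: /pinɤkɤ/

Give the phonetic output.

[pinɤkɤ]

no segment meets the rule's conditions; no change.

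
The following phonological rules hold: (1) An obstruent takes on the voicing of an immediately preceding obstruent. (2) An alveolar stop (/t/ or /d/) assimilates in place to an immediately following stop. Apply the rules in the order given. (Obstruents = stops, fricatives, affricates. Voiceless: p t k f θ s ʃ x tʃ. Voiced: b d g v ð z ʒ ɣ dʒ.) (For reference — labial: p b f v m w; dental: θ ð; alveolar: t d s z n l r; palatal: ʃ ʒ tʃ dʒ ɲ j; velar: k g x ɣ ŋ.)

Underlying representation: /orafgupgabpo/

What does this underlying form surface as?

[orafkupkabbo]

Rule 1: /g/ after /f/ (voiceless) → [k]
Rule 1: /g/ after /p/ (voiceless) → [k]
Rule 1: /p/ after /b/ (voiced) → [b]
After rule 1: orafkupkabbo
Rule 2: no segment meets the rule's conditions; no change.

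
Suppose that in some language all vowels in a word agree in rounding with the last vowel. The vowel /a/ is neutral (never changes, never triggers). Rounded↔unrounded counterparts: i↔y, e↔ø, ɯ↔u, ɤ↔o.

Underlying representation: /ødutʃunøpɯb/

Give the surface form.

/ø/ harmonizes with /ɯ/ ([-round]) → [e]
/u/ harmonizes with /ɯ/ ([-round]) → [ɯ]
/u/ harmonizes with /ɯ/ ([-round]) → [ɯ]
/ø/ harmonizes with /ɯ/ ([-round]) → [e]

[edɯtʃɯnepɯb]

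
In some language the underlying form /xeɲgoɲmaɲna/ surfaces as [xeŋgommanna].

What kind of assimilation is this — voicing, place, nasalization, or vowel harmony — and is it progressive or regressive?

place assimilation, regressive

/ɲ/→[ŋ] /ɲ/→[m] /ɲ/→[n].
Each target copies a feature from the following segment, so the direction is regressive.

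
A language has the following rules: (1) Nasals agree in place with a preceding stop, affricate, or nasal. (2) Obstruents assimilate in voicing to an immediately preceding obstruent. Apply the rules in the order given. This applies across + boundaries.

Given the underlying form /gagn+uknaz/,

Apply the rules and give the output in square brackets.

[gagŋ+ukŋaz]

Rule 1: /n/ after /g/ (velar) → [ŋ]
Rule 1: /n/ after /k/ (velar) → [ŋ]
After rule 1: gagŋ+ukŋaz
Rule 2: no segment meets the rule's conditions; no change.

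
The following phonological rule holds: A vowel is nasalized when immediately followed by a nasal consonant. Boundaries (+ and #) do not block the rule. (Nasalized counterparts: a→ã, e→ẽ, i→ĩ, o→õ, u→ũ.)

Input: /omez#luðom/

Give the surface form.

/o/ before nasal /m/ → [õ]
/o/ before nasal /m/ → [õ]

[õmez#luðõm]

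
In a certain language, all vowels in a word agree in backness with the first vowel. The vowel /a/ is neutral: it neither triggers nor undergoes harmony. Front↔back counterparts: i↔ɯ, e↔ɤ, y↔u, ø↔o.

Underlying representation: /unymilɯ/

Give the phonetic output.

[unumɯlɯ]

/y/ harmonizes with /u/ ([+back]) → [u]
/i/ harmonizes with /u/ ([+back]) → [ɯ]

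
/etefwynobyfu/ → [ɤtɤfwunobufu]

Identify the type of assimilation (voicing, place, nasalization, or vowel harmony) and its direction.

vowel harmony, regressive

/e/→[ɤ] /e/→[ɤ] /y/→[u] /y/→[u].
Vowels agree with the last vowel, so the harmony is regressive.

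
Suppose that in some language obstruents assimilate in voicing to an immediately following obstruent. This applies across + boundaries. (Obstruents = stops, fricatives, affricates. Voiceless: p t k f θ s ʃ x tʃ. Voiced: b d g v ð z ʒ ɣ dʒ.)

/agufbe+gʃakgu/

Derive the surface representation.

/f/ before /b/ (voiced) → [v]
/g/ before /ʃ/ (voiceless) → [k]
/k/ before /g/ (voiced) → [g]

[aguvbe+kʃaggu]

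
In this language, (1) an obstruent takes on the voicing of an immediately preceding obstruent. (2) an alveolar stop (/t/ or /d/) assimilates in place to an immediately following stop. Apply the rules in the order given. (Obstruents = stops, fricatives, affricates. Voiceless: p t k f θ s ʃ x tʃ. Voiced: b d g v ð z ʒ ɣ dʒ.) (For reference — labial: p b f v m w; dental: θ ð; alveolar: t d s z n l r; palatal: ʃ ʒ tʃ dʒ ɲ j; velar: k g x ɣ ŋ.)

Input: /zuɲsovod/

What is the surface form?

[zuɲsovod]

Rule 1: no segment meets the rule's conditions; no change.
After rule 1: zuɲsovod
Rule 2: no segment meets the rule's conditions; no change.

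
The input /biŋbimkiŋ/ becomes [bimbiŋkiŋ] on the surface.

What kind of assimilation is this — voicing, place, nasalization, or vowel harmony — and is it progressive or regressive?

/ŋ/→[m] /m/→[ŋ].
Each target copies a feature from the following segment, so the direction is regressive.

place assimilation, regressive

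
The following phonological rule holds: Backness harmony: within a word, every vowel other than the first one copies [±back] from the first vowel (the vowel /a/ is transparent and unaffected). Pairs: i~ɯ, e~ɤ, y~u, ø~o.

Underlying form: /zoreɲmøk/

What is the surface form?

/e/ harmonizes with /o/ ([+back]) → [ɤ]
/ø/ harmonizes with /o/ ([+back]) → [o]

[zorɤɲmok]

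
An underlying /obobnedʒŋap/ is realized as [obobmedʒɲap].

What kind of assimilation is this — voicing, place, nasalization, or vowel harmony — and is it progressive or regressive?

/n/→[m] /ŋ/→[ɲ].
Each target copies a feature from the preceding segment, so the direction is progressive.

place assimilation, progressive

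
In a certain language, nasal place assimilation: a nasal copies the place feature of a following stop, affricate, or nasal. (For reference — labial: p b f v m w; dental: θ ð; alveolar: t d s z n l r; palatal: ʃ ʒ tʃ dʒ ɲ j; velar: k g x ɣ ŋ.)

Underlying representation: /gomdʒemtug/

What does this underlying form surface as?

[goɲdʒentug]

/m/ before /dʒ/ (palatal) → [ɲ]
/m/ before /t/ (alveolar) → [n]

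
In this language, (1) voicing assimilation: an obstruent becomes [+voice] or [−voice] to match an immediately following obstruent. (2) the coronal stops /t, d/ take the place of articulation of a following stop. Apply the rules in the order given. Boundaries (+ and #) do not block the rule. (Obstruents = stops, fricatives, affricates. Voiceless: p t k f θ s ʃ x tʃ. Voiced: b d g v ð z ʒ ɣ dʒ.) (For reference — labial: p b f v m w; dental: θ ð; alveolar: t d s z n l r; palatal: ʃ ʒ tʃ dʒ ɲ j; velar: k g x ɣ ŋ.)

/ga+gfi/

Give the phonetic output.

[ga+kfi]

Rule 1: /g/ before /f/ (voiceless) → [k]
After rule 1: ga+kfi
Rule 2: no segment meets the rule's conditions; no change.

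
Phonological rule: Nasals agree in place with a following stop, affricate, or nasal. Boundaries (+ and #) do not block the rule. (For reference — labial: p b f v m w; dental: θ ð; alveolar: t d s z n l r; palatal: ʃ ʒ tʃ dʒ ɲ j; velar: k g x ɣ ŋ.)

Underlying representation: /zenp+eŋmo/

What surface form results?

/n/ before /p/ (labial) → [m]
/ŋ/ before /m/ (labial) → [m]

[zemp+emmo]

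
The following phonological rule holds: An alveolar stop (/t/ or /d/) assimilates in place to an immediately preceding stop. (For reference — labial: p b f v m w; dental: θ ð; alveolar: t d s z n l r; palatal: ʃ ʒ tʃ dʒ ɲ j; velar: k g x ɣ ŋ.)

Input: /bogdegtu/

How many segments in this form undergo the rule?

2

/d/ after /g/ (velar) → [g]
/t/ after /g/ (velar) → [k]
2 segments change.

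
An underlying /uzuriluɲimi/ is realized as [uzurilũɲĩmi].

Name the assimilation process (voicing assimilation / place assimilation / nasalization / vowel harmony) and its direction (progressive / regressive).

nasalization, regressive

/u/→[ũ] /i/→[ĩ].
Each target copies a feature from the following segment, so the direction is regressive.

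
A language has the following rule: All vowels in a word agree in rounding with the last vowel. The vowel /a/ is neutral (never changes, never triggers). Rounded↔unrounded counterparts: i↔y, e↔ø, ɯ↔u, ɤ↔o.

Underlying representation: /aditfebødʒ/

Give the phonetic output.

/i/ harmonizes with /ø/ ([+round]) → [y]
/e/ harmonizes with /ø/ ([+round]) → [ø]

[adytføbødʒ]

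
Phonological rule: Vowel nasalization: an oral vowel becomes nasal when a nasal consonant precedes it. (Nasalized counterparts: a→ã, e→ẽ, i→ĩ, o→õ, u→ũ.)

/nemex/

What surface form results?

[nẽmẽx]

/e/ after nasal /n/ → [ẽ]
/e/ after nasal /m/ → [ẽ]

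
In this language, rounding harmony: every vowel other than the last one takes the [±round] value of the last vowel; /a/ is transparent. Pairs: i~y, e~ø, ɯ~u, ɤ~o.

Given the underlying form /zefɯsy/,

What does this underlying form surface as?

[zøfusy]

/e/ harmonizes with /y/ ([+round]) → [ø]
/ɯ/ harmonizes with /y/ ([+round]) → [u]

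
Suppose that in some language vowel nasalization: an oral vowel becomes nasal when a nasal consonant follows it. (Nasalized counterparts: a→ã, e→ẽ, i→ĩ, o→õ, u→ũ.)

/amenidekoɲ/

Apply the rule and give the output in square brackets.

/a/ before nasal /m/ → [ã]
/e/ before nasal /n/ → [ẽ]
/o/ before nasal /ɲ/ → [õ]

[ãmẽnidekõɲ]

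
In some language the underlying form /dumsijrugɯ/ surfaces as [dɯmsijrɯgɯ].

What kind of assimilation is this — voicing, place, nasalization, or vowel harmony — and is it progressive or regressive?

/u/→[ɯ] /u/→[ɯ].
Vowels agree with the last vowel, so the harmony is regressive.

vowel harmony, regressive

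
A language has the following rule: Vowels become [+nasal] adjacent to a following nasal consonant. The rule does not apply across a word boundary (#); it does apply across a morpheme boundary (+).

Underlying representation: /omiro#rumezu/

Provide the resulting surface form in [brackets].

/o/ before nasal /m/ → [õ]
/u/ before nasal /m/ → [ũ]

[õmiro#rũmezu]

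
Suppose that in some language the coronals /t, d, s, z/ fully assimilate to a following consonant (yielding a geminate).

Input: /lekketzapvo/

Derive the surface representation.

[lekkezzapvo]

/t/ before /z/ → [z] (total assimilation)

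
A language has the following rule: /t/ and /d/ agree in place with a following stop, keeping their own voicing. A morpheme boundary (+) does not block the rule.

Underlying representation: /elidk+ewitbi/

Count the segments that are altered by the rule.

2

/d/ before /k/ (velar) → [g]
/t/ before /b/ (labial) → [p]
2 segments change.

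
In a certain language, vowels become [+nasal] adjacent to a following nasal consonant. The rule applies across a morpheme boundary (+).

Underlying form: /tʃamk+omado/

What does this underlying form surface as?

[tʃãmk+õmado]

/a/ before nasal /m/ → [ã]
/o/ before nasal /m/ → [õ]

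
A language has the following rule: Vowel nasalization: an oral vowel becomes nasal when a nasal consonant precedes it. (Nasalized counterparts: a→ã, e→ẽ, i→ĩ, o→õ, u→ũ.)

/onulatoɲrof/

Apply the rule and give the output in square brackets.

/u/ after nasal /n/ → [ũ]

[onũlatoɲrof]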